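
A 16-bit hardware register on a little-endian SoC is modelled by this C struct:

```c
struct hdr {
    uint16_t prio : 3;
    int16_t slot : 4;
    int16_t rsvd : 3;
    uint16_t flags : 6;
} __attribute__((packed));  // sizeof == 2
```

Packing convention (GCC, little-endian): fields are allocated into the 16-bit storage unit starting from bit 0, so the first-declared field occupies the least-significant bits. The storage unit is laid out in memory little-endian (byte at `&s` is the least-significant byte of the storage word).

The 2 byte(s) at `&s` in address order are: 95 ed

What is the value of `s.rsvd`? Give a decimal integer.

3

[0]=0x95 [1]=0xed (little-endian) → word 0xed95
prio [0+:3] = (word>>0) & 0x7 = 5
slot [3+:4] = (word>>3) & 0xf = 2
rsvd [7+:3] = (word>>7) & 0x7 = 3  ←
flags [10+:6] = (word>>10) & 0x3f = 59
rsvd signed 3b, MSB=0: value = 3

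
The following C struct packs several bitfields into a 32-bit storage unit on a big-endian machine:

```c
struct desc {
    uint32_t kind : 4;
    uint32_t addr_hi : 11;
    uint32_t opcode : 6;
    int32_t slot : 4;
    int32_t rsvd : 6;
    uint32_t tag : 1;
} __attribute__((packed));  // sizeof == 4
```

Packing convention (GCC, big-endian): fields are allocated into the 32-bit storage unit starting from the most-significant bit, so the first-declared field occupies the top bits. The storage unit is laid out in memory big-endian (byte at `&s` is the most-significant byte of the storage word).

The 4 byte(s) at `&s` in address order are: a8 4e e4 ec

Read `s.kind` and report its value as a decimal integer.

[0]=0xa8 [1]=0x4e [2]=0xe4 [3]=0xec (big-endian) → word 0xa84ee4ec
kind:4 @ bit 28 → (0xa84ee4ec>>28)&0xf = 0xa  ←
addr_hi:11 @ bit 17 → (0xa84ee4ec>>17)&0x7ff = 0x427
opcode:6 @ bit 11 → (0xa84ee4ec>>11)&0x3f = 0x1c
slot:4 @ bit 7 → (0xa84ee4ec>>7)&0xf = 0x9
rsvd:6 @ bit 1 → (0xa84ee4ec>>1)&0x3f = 0x36
tag:1 @ bit 0 → (0xa84ee4ec>>0)&0x1 = 0x0

10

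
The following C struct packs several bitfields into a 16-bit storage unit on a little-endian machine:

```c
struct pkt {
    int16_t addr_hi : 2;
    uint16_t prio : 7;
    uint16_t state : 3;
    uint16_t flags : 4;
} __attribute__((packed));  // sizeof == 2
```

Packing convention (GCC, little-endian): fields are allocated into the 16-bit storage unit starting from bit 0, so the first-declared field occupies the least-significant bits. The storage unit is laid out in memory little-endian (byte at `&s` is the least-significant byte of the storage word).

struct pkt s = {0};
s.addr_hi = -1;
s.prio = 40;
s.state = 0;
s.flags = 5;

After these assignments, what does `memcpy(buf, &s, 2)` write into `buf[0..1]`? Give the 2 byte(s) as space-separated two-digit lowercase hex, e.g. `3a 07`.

addr_hi (2b) val=-1 bits=0x3 at bit 0: 0x0003
prio (7b) val=40 bits=0x28 at bit 2: 0x00a3
state (3b) val=0 bits=0x0 at bit 9: 0x00a3
flags (4b) val=5 bits=0x5 at bit 12: 0x50a3
word = 0x50a3 → little-endian bytes:
  [0]=0xa3  [1]=0x50

a3 50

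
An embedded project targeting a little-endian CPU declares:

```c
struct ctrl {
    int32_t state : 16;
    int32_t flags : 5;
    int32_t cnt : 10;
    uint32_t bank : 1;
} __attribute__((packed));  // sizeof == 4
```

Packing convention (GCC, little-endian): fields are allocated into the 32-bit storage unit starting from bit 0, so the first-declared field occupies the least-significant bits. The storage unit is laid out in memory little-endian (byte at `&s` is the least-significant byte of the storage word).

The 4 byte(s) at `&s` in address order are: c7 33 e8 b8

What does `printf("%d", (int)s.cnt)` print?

[0]=0xc7 [1]=0x33 [2]=0xe8 [3]=0xb8 (little-endian) → word 0xb8e833c7
state:16 @ bit 0 → (0xb8e833c7>>0)&0xffff = 0x33c7
flags:5 @ bit 16 → (0xb8e833c7>>16)&0x1f = 0x8
cnt:10 @ bit 21 → (0xb8e833c7>>21)&0x3ff = 0x1c7  ←
bank:1 @ bit 31 → (0xb8e833c7>>31)&0x1 = 0x1
cnt signed 10b, MSB=0: value = 455

455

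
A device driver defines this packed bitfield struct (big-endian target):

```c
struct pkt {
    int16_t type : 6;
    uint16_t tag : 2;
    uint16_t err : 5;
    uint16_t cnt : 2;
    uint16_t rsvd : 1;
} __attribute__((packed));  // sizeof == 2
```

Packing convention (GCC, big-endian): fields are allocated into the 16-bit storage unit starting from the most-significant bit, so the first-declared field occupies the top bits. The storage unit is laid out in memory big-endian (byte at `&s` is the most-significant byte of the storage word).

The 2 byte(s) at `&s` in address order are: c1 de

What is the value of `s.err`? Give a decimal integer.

27

[0]=0xc1 [1]=0xde (big-endian) → word 0xc1de
type:6 @ bit 10 → (0xc1de>>10)&0x3f = 0x30
tag:2 @ bit 8 → (0xc1de>>8)&0x3 = 0x1
err:5 @ bit 3 → (0xc1de>>3)&0x1f = 0x1b  ←
cnt:2 @ bit 1 → (0xc1de>>1)&0x3 = 0x3
rsvd:1 @ bit 0 → (0xc1de>>0)&0x1 = 0x0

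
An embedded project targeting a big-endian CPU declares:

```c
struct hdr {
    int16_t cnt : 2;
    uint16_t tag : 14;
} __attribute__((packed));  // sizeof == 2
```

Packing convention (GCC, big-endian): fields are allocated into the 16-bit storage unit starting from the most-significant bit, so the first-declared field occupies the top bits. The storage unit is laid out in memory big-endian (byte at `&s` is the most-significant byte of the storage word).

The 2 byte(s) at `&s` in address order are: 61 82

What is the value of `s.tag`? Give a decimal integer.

[0]=0x61 [1]=0x82 (big-endian) → word 0x6182
cnt:2 @ bit 14 → (0x6182>>14)&0x3 = 0x1
tag:14 @ bit 0 → (0x6182>>0)&0x3fff = 0x2182  ←

8578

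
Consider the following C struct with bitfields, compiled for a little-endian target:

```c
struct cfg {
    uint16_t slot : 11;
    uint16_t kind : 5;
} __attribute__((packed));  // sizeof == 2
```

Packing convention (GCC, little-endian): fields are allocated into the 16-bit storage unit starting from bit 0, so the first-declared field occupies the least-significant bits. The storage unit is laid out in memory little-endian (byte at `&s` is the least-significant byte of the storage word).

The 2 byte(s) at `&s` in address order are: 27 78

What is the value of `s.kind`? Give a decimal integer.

[0]=0x27 [1]=0x78 (little-endian) → word 0x7827
slot:11 @ bit 0 → (0x7827>>0)&0x7ff = 0x27
kind:5 @ bit 11 → (0x7827>>11)&0x1f = 0xf  ←

15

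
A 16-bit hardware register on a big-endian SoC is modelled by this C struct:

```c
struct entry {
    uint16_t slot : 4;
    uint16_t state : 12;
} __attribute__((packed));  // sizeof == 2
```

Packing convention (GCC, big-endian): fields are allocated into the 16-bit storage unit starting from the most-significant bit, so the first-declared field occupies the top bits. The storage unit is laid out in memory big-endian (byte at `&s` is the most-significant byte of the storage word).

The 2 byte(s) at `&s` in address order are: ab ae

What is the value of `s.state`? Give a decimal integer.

2990

[0]=0xab [1]=0xae (big-endian) → word 0xabae
slot [12+:4] = (word>>12) & 0xf = 10
state [0+:12] = (word>>0) & 0xfff = 2990  ←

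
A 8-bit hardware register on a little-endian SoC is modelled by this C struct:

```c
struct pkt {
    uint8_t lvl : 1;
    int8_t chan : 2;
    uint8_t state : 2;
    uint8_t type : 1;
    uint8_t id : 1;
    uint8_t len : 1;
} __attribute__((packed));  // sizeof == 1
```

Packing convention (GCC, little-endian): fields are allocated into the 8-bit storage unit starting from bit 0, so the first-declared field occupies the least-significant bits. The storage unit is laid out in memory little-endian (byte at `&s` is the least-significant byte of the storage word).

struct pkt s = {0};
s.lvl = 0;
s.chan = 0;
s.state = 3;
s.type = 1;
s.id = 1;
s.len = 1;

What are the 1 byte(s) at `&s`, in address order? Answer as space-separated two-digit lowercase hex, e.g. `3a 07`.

lvl (1b) val=0 bits=0x0 at bit 0: 0x00
chan (2b) val=0 bits=0x0 at bit 1: 0x00
state (2b) val=3 bits=0x3 at bit 3: 0x18
type (1b) val=1 bits=0x1 at bit 5: 0x38
id (1b) val=1 bits=0x1 at bit 6: 0x78
len (1b) val=1 bits=0x1 at bit 7: 0xf8
word = 0xf8 → little-endian bytes:
  [0]=0xf8

f8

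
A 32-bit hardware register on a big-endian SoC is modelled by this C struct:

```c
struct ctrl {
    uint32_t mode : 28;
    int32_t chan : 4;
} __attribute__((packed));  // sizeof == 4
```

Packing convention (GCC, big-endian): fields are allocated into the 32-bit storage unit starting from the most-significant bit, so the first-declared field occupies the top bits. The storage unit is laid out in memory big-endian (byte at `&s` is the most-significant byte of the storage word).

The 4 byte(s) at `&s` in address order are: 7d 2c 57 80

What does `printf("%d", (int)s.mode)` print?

[0]=0x7d [1]=0x2c [2]=0x57 [3]=0x80 (big-endian) → word 0x7d2c5780
mode [4+:28] = (word>>4) & 0xfffffff = 131253624  ←
chan [0+:4] = (word>>0) & 0xf = 0

131253624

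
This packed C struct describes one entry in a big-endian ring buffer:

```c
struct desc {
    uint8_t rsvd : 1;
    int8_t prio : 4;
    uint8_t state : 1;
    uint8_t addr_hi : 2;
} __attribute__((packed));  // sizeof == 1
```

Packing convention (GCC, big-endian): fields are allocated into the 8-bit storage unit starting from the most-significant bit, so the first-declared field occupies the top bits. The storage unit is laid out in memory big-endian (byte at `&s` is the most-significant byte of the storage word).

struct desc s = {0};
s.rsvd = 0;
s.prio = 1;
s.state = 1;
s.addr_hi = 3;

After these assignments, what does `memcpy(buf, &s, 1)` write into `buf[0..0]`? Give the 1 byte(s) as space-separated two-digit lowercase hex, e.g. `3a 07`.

0f

rsvd (1b) val=0 bits=0x0 at bit 7: 0x00
prio (4b) val=1 bits=0x1 at bit 3: 0x08
state (1b) val=1 bits=0x1 at bit 2: 0x0c
addr_hi (2b) val=3 bits=0x3 at bit 0: 0x0f
word = 0x0f → big-endian bytes:
  [0]=0x0f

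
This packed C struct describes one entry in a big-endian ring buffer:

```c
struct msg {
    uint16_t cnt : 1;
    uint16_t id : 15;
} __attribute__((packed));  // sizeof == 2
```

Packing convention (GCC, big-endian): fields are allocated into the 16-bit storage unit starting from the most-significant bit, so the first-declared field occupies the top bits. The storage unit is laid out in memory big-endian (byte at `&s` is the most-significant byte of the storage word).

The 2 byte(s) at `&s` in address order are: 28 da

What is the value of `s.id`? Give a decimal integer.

10458

[0]=0x28 [1]=0xda (big-endian) → word 0x28da
cnt [15+:1] = (word>>15) & 0x1 = 0
id [0+:15] = (word>>0) & 0x7fff = 10458  ←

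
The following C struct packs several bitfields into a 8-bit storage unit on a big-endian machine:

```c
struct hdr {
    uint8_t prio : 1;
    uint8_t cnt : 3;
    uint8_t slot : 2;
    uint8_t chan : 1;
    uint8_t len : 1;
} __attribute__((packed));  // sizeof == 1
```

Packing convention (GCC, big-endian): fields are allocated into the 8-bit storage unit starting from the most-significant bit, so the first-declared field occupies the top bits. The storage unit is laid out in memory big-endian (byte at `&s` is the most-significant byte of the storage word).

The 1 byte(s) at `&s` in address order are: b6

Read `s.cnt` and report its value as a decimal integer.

3

[0]=0xb6 (big-endian) → word 0xb6
prio:1 @ bit 7 → (0xb6>>7)&0x1 = 0x1
cnt:3 @ bit 4 → (0xb6>>4)&0x7 = 0x3  ←
slot:2 @ bit 2 → (0xb6>>2)&0x3 = 0x1
chan:1 @ bit 1 → (0xb6>>1)&0x1 = 0x1
len:1 @ bit 0 → (0xb6>>0)&0x1 = 0x0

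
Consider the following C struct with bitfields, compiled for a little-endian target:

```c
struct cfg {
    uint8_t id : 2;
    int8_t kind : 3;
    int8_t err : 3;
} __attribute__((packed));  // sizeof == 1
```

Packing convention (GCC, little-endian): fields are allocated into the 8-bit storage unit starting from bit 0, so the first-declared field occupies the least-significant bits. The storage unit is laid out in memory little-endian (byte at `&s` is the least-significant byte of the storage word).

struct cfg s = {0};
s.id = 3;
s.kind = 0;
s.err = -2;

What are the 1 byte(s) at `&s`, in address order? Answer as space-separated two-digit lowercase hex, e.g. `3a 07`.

id (2b) val=3 bits=0x3 at bit 0: 0x03
kind (3b) val=0 bits=0x0 at bit 2: 0x03
err (3b) val=-2 bits=0x6 at bit 5: 0xc3
word = 0xc3 → little-endian bytes:
  [0]=0xc3

c3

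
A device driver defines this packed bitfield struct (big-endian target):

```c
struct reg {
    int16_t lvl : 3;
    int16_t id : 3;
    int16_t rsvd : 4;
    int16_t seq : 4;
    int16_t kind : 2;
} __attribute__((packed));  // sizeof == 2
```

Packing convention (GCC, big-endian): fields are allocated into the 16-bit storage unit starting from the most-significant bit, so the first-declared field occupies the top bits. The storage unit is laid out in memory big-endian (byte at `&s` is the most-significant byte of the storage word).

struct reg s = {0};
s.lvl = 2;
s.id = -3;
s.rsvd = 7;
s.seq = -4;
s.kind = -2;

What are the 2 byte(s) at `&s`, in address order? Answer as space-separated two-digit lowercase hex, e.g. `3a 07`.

[13+:3] lvl=2 & 0x7 = 0x2; word=0x4000
[10+:3] id=-3 & 0x7 = 0x5; word=0x5400
[6+:4] rsvd=7 & 0xf = 0x7; word=0x55c0
[2+:4] seq=-4 & 0xf = 0xc; word=0x55f0
[0+:2] kind=-2 & 0x3 = 0x2; word=0x55f2
word = 0x55f2 → big-endian bytes:
  [0]=0x55  [1]=0xf2

55 f2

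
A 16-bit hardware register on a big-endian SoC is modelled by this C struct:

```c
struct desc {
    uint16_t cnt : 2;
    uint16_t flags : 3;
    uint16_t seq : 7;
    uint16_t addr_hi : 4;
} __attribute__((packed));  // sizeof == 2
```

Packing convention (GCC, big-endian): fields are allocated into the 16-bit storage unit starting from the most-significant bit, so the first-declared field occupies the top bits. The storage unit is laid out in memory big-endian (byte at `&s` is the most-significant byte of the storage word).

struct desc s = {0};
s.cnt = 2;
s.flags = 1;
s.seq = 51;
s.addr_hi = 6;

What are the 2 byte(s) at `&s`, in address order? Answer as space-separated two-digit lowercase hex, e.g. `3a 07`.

[14+:2] cnt=2 & 0x3 = 0x2; word=0x8000
[11+:3] flags=1 & 0x7 = 0x1; word=0x8800
[4+:7] seq=51 & 0x7f = 0x33; word=0x8b30
[0+:4] addr_hi=6 & 0xf = 0x6; word=0x8b36
word = 0x8b36 → big-endian bytes:
  [0]=0x8b  [1]=0x36

8b 36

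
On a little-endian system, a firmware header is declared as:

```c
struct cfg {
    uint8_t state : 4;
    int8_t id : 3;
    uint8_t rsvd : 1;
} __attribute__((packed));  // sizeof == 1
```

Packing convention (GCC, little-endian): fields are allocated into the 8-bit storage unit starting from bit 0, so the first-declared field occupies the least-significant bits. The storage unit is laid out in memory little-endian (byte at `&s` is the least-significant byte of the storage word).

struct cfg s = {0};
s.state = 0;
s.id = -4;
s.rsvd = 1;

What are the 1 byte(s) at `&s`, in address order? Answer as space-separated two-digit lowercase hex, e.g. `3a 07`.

state:4 = 0 → 0x0 << 0 → word 0x00
id:3 = -4 → 0x4 << 4 → word 0x40
rsvd:1 = 1 → 0x1 << 7 → word 0xc0
word = 0xc0 → little-endian bytes:
  [0]=0xc0

c0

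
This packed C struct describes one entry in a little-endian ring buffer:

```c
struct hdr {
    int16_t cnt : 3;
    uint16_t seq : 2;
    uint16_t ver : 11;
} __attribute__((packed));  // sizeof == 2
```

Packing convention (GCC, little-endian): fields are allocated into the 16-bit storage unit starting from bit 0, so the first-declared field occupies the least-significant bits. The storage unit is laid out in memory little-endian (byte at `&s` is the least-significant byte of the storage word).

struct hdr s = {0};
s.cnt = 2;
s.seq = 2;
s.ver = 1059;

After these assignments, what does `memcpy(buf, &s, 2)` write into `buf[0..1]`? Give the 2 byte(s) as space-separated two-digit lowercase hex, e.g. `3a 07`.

72 84

cnt (3b) val=2 bits=0x2 at bit 0: 0x0002
seq (2b) val=2 bits=0x2 at bit 3: 0x0012
ver (11b) val=1059 bits=0x423 at bit 5: 0x8472
word = 0x8472 → little-endian bytes:
  [0]=0x72  [1]=0x84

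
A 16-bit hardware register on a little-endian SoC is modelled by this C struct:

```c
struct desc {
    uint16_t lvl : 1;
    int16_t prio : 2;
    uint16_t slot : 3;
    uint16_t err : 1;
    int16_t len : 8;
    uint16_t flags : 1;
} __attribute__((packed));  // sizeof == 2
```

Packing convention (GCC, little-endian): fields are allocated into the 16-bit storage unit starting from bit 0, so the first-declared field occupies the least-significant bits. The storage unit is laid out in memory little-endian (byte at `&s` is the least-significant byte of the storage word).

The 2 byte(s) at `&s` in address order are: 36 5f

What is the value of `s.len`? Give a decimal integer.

[0]=0x36 [1]=0x5f (little-endian) → word 0x5f36
lvl:1 @ bit 0 → (0x5f36>>0)&0x1 = 0x0
prio:2 @ bit 1 → (0x5f36>>1)&0x3 = 0x3
slot:3 @ bit 3 → (0x5f36>>3)&0x7 = 0x6
err:1 @ bit 6 → (0x5f36>>6)&0x1 = 0x0
len:8 @ bit 7 → (0x5f36>>7)&0xff = 0xbe  ←
flags:1 @ bit 15 → (0x5f36>>15)&0x1 = 0x0
len signed 8b, MSB=1: 190 - 256 = -66

-66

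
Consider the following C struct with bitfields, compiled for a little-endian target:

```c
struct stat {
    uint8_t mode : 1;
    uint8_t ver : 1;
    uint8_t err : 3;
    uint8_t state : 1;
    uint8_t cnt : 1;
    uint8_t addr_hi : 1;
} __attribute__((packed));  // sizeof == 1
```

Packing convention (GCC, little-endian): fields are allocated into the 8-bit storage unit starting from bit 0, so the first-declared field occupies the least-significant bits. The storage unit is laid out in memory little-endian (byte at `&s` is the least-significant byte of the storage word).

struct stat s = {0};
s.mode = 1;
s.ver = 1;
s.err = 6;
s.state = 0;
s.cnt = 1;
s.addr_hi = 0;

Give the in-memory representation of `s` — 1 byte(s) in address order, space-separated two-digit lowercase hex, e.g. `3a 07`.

5b

[0+:1] mode=1 & 0x1 = 0x1; word=0x01
[1+:1] ver=1 & 0x1 = 0x1; word=0x03
[2+:3] err=6 & 0x7 = 0x6; word=0x1b
[5+:1] state=0 & 0x1 = 0x0; word=0x1b
[6+:1] cnt=1 & 0x1 = 0x1; word=0x5b
[7+:1] addr_hi=0 & 0x1 = 0x0; word=0x5b
word = 0x5b → little-endian bytes:
  [0]=0x5b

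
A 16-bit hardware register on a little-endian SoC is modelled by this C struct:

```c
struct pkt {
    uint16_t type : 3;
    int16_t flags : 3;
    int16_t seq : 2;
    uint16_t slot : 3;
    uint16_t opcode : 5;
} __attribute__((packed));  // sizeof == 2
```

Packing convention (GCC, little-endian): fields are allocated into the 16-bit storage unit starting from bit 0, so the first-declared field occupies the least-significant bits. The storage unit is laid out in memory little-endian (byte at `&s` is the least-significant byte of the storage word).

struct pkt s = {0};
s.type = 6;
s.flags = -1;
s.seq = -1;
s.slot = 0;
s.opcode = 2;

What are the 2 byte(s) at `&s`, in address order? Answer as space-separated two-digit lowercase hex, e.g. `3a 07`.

type:3 = 6 → 0x6 << 0 → word 0x0006
flags:3 = -1 → 0x7 << 3 → word 0x003e
seq:2 = -1 → 0x3 << 6 → word 0x00fe
slot:3 = 0 → 0x0 << 8 → word 0x00fe
opcode:5 = 2 → 0x2 << 11 → word 0x10fe
word = 0x10fe → little-endian bytes:
  [0]=0xfe  [1]=0x10

fe 10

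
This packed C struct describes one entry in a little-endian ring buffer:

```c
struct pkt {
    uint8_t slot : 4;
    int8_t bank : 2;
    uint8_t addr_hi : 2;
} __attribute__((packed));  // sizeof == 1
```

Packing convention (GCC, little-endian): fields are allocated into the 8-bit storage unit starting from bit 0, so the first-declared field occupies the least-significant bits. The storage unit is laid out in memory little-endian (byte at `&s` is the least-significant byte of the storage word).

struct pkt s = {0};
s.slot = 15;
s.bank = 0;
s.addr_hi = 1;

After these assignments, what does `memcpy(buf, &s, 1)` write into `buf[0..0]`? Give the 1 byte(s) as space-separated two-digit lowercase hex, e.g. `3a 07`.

4f

[0+:4] slot=15 & 0xf = 0xf; word=0x0f
[4+:2] bank=0 & 0x3 = 0x0; word=0x0f
[6+:2] addr_hi=1 & 0x3 = 0x1; word=0x4f
word = 0x4f → little-endian bytes:
  [0]=0x4f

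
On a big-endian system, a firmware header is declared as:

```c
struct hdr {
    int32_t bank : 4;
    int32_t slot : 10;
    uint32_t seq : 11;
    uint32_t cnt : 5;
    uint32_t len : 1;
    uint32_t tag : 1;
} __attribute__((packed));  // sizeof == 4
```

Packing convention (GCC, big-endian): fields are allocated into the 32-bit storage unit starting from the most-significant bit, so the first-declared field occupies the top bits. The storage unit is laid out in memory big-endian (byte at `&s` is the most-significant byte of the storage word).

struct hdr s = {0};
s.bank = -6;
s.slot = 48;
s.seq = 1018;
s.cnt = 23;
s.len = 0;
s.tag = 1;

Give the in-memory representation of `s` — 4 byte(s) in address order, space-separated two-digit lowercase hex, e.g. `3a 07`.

bank (4b) val=-6 bits=0xa at bit 28: 0xa0000000
slot (10b) val=48 bits=0x30 at bit 18: 0xa0c00000
seq (11b) val=1018 bits=0x3fa at bit 7: 0xa0c1fd00
cnt (5b) val=23 bits=0x17 at bit 2: 0xa0c1fd5c
len (1b) val=0 bits=0x0 at bit 1: 0xa0c1fd5c
tag (1b) val=1 bits=0x1 at bit 0: 0xa0c1fd5d
word = 0xa0c1fd5d → big-endian bytes:
  [0]=0xa0  [1]=0xc1  [2]=0xfd  [3]=0x5d

a0 c1 fd 5d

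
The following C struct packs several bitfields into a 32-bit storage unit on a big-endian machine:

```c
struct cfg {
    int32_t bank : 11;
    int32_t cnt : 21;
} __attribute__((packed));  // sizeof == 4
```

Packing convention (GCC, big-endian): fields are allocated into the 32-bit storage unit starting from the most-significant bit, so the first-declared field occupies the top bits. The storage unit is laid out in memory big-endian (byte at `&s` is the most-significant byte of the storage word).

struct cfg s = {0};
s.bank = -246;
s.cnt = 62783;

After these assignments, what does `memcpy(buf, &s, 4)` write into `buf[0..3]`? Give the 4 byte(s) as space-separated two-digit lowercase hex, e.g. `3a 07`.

bank (11b) val=-246 bits=0x70a at bit 21: 0xe1400000
cnt (21b) val=62783 bits=0xf53f at bit 0: 0xe140f53f
word = 0xe140f53f → big-endian bytes:
  [0]=0xe1  [1]=0x40  [2]=0xf5  [3]=0x3f

e1 40 f5 3f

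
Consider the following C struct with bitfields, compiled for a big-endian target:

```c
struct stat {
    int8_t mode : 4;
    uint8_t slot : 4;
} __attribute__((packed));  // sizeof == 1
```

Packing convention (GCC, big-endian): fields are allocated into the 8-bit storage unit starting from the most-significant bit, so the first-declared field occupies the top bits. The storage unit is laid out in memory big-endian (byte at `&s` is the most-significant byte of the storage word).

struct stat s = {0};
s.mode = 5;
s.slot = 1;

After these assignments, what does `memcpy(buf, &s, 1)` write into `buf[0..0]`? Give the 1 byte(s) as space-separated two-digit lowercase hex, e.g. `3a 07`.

51

mode (4b) val=5 bits=0x5 at bit 4: 0x50
slot (4b) val=1 bits=0x1 at bit 0: 0x51
word = 0x51 → big-endian bytes:
  [0]=0x51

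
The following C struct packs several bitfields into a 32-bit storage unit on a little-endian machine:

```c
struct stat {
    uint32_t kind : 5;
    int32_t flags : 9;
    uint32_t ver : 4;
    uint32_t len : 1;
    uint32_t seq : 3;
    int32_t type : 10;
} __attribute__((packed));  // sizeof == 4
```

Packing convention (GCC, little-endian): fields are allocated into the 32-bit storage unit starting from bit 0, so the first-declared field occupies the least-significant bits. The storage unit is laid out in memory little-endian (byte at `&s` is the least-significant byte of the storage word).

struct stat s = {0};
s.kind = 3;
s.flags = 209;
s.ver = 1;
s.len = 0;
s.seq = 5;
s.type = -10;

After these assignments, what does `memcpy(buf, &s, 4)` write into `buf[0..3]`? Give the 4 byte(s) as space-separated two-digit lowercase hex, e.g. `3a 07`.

23 5a a8 fd

[0+:5] kind=3 & 0x1f = 0x3; word=0x00000003
[5+:9] flags=209 & 0x1ff = 0xd1; word=0x00001a23
[14+:4] ver=1 & 0xf = 0x1; word=0x00005a23
[18+:1] len=0 & 0x1 = 0x0; word=0x00005a23
[19+:3] seq=5 & 0x7 = 0x5; word=0x00285a23
[22+:10] type=-10 & 0x3ff = 0x3f6; word=0xfda85a23
word = 0xfda85a23 → little-endian bytes:
  [0]=0x23  [1]=0x5a  [2]=0xa8  [3]=0xfd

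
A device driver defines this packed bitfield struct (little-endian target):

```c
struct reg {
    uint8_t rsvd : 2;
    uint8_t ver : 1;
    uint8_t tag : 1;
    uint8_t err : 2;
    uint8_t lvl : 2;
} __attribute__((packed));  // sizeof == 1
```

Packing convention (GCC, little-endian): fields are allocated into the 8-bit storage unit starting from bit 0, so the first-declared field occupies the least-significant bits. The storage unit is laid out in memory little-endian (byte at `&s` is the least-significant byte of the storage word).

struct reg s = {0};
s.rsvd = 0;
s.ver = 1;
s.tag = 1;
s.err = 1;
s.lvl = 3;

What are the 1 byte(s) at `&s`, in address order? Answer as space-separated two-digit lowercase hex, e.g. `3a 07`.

dc

[0+:2] rsvd=0 & 0x3 = 0x0; word=0x00
[2+:1] ver=1 & 0x1 = 0x1; word=0x04
[3+:1] tag=1 & 0x1 = 0x1; word=0x0c
[4+:2] err=1 & 0x3 = 0x1; word=0x1c
[6+:2] lvl=3 & 0x3 = 0x3; word=0xdc
word = 0xdc → little-endian bytes:
  [0]=0xdc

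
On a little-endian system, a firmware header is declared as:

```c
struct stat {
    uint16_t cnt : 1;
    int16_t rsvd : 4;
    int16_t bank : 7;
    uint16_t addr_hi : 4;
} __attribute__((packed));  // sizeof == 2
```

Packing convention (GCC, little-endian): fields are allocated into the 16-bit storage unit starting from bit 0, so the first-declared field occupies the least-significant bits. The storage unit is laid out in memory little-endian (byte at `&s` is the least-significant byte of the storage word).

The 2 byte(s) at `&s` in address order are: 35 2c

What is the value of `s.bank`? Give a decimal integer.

[0]=0x35 [1]=0x2c (little-endian) → word 0x2c35
cnt [0+:1] = (word>>0) & 0x1 = 1
rsvd [1+:4] = (word>>1) & 0xf = 10
bank [5+:7] = (word>>5) & 0x7f = 97  ←
addr_hi [12+:4] = (word>>12) & 0xf = 2
bank signed 7b, MSB=1: 97 - 128 = -31

-31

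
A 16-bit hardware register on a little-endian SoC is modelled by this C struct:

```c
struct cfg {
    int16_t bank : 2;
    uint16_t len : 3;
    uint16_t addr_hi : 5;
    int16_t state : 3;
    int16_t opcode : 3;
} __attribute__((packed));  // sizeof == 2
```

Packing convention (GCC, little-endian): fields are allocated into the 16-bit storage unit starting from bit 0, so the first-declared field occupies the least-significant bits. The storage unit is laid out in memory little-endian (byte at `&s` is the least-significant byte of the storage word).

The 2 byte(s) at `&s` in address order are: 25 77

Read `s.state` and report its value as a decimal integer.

-3

[0]=0x25 [1]=0x77 (little-endian) → word 0x7725
bank:2 @ bit 0 → (0x7725>>0)&0x3 = 0x1
len:3 @ bit 2 → (0x7725>>2)&0x7 = 0x1
addr_hi:5 @ bit 5 → (0x7725>>5)&0x1f = 0x19
state:3 @ bit 10 → (0x7725>>10)&0x7 = 0x5  ←
opcode:3 @ bit 13 → (0x7725>>13)&0x7 = 0x3
state signed 3b, MSB=1: 5 - 8 = -3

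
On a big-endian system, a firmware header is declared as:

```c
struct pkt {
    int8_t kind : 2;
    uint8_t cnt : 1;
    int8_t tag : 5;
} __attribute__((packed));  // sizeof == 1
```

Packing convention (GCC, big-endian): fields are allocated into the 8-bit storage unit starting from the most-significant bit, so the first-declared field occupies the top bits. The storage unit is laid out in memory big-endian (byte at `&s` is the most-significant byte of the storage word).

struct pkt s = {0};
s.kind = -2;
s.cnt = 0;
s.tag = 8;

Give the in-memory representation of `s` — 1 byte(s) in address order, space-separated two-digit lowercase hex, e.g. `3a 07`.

[6+:2] kind=-2 & 0x3 = 0x2; word=0x80
[5+:1] cnt=0 & 0x1 = 0x0; word=0x80
[0+:5] tag=8 & 0x1f = 0x8; word=0x88
word = 0x88 → big-endian bytes:
  [0]=0x88

88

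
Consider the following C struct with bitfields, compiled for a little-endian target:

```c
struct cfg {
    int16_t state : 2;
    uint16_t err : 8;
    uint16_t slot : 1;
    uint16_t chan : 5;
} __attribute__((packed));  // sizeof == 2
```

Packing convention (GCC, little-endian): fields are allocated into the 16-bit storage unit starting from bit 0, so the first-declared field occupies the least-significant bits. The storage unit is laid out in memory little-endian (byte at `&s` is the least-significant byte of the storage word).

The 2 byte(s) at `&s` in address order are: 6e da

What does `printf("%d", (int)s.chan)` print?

27

[0]=0x6e [1]=0xda (little-endian) → word 0xda6e
state:2 @ bit 0 → (0xda6e>>0)&0x3 = 0x2
err:8 @ bit 2 → (0xda6e>>2)&0xff = 0x9b
slot:1 @ bit 10 → (0xda6e>>10)&0x1 = 0x0
chan:5 @ bit 11 → (0xda6e>>11)&0x1f = 0x1b  ←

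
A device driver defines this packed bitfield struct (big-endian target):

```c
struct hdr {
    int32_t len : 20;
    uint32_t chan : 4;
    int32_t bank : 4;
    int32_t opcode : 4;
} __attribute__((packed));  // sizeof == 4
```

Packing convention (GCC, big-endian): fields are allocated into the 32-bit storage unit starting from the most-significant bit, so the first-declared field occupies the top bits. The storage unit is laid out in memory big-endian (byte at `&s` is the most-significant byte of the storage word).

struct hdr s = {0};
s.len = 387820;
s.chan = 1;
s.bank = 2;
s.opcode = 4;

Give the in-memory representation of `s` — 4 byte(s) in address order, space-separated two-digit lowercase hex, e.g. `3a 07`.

len:20 = 387820 → 0x5eaec << 12 → word 0x5eaec000
chan:4 = 1 → 0x1 << 8 → word 0x5eaec100
bank:4 = 2 → 0x2 << 4 → word 0x5eaec120
opcode:4 = 4 → 0x4 << 0 → word 0x5eaec124
word = 0x5eaec124 → big-endian bytes:
  [0]=0x5e  [1]=0xae  [2]=0xc1  [3]=0x24

5e ae c1 24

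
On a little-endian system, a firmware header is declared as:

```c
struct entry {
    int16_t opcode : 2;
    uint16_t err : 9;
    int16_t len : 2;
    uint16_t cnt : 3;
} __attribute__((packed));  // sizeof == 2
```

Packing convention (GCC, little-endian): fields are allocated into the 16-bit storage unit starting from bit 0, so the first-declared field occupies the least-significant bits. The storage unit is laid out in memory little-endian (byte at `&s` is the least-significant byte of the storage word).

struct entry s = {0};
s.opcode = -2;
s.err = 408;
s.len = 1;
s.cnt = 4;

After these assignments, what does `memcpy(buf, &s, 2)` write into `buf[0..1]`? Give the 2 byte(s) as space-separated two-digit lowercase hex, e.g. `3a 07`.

opcode:2 = -2 → 0x2 << 0 → word 0x0002
err:9 = 408 → 0x198 << 2 → word 0x0662
len:2 = 1 → 0x1 << 11 → word 0x0e62
cnt:3 = 4 → 0x4 << 13 → word 0x8e62
word = 0x8e62 → little-endian bytes:
  [0]=0x62  [1]=0x8e

62 8e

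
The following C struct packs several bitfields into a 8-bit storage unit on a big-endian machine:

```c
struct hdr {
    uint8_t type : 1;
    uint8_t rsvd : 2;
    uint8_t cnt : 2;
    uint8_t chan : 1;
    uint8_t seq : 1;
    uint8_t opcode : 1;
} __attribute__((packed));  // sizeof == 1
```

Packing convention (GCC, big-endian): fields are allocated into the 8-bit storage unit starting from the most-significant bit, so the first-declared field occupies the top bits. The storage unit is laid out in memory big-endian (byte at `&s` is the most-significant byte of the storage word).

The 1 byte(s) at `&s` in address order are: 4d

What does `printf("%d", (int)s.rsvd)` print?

2

[0]=0x4d (big-endian) → word 0x4d
type [7+:1] = (word>>7) & 0x1 = 0
rsvd [5+:2] = (word>>5) & 0x3 = 2  ←
cnt [3+:2] = (word>>3) & 0x3 = 1
chan [2+:1] = (word>>2) & 0x1 = 1
seq [1+:1] = (word>>1) & 0x1 = 0
opcode [0+:1] = (word>>0) & 0x1 = 1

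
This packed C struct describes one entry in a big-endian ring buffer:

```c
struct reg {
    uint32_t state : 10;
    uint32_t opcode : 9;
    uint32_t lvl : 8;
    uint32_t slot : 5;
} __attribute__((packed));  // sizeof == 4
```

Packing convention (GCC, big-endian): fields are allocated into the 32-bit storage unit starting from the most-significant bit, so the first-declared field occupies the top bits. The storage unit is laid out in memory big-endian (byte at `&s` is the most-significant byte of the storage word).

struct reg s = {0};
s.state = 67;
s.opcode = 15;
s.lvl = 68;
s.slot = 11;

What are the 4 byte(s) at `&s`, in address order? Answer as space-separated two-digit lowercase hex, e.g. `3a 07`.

10 c1 e8 8b

state (10b) val=67 bits=0x43 at bit 22: 0x10c00000
opcode (9b) val=15 bits=0xf at bit 13: 0x10c1e000
lvl (8b) val=68 bits=0x44 at bit 5: 0x10c1e880
slot (5b) val=11 bits=0xb at bit 0: 0x10c1e88b
word = 0x10c1e88b → big-endian bytes:
  [0]=0x10  [1]=0xc1  [2]=0xe8  [3]=0x8b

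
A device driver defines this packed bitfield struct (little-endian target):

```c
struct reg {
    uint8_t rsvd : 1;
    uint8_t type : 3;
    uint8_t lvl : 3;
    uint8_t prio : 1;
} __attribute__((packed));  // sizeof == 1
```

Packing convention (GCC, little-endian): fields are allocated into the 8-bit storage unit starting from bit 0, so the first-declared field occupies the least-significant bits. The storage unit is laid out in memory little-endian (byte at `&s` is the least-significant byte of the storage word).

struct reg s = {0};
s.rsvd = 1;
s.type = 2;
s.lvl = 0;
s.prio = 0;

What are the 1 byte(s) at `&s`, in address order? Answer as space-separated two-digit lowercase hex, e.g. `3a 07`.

rsvd (1b) val=1 bits=0x1 at bit 0: 0x01
type (3b) val=2 bits=0x2 at bit 1: 0x05
lvl (3b) val=0 bits=0x0 at bit 4: 0x05
prio (1b) val=0 bits=0x0 at bit 7: 0x05
word = 0x05 → little-endian bytes:
  [0]=0x05

05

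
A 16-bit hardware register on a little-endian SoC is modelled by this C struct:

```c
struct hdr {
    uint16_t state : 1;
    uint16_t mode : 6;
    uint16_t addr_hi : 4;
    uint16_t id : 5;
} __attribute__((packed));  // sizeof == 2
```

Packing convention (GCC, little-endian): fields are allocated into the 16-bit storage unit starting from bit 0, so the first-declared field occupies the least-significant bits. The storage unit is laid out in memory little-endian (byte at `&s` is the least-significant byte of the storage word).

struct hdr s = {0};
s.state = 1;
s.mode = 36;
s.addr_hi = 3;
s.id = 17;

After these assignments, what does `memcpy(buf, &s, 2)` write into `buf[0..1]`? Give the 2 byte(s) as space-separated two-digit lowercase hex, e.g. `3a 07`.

c9 89

[0+:1] state=1 & 0x1 = 0x1; word=0x0001
[1+:6] mode=36 & 0x3f = 0x24; word=0x0049
[7+:4] addr_hi=3 & 0xf = 0x3; word=0x01c9
[11+:5] id=17 & 0x1f = 0x11; word=0x89c9
word = 0x89c9 → little-endian bytes:
  [0]=0xc9  [1]=0x89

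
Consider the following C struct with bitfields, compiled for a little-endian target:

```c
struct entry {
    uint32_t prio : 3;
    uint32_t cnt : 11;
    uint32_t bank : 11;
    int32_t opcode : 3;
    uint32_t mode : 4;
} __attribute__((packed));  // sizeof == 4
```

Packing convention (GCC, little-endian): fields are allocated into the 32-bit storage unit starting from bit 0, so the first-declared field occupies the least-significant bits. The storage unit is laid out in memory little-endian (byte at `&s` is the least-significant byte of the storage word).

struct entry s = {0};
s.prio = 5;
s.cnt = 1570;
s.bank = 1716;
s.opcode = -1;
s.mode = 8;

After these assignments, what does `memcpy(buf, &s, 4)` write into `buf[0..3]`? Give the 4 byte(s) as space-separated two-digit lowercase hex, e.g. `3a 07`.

[0+:3] prio=5 & 0x7 = 0x5; word=0x00000005
[3+:11] cnt=1570 & 0x7ff = 0x622; word=0x00003115
[14+:11] bank=1716 & 0x7ff = 0x6b4; word=0x01ad3115
[25+:3] opcode=-1 & 0x7 = 0x7; word=0x0fad3115
[28+:4] mode=8 & 0xf = 0x8; word=0x8fad3115
word = 0x8fad3115 → little-endian bytes:
  [0]=0x15  [1]=0x31  [2]=0xad  [3]=0x8f

15 31 ad 8f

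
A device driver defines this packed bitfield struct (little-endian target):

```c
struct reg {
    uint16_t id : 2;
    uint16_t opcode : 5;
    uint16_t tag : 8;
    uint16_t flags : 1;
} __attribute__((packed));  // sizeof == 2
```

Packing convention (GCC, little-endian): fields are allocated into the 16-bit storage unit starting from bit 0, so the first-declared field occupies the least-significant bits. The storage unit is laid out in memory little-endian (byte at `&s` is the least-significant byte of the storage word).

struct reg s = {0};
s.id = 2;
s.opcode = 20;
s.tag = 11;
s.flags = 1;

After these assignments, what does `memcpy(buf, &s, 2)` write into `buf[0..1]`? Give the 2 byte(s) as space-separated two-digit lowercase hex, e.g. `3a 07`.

d2 85

id:2 = 2 → 0x2 << 0 → word 0x0002
opcode:5 = 20 → 0x14 << 2 → word 0x0052
tag:8 = 11 → 0xb << 7 → word 0x05d2
flags:1 = 1 → 0x1 << 15 → word 0x85d2
word = 0x85d2 → little-endian bytes:
  [0]=0xd2  [1]=0x85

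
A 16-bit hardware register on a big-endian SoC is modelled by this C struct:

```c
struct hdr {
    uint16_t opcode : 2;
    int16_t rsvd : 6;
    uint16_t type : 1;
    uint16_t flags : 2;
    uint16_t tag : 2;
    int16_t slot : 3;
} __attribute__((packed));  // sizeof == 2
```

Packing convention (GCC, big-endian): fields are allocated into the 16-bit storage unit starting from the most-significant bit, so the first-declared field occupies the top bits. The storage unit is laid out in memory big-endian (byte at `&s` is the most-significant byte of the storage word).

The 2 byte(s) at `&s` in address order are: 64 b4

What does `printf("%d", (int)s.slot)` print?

-4

[0]=0x64 [1]=0xb4 (big-endian) → word 0x64b4
opcode:2 @ bit 14 → (0x64b4>>14)&0x3 = 0x1
rsvd:6 @ bit 8 → (0x64b4>>8)&0x3f = 0x24
type:1 @ bit 7 → (0x64b4>>7)&0x1 = 0x1
flags:2 @ bit 5 → (0x64b4>>5)&0x3 = 0x1
tag:2 @ bit 3 → (0x64b4>>3)&0x3 = 0x2
slot:3 @ bit 0 → (0x64b4>>0)&0x7 = 0x4  ←
slot signed 3b, MSB=1: 4 - 8 = -4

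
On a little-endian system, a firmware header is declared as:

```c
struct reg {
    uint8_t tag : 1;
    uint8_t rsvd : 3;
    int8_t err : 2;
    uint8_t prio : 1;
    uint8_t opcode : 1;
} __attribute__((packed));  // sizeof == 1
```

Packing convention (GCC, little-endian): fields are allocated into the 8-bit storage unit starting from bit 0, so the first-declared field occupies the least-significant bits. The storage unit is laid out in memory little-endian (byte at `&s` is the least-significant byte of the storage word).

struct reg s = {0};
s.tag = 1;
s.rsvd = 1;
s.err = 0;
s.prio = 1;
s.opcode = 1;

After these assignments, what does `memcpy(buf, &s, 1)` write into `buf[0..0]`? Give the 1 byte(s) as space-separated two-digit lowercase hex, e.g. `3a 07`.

c3

tag (1b) val=1 bits=0x1 at bit 0: 0x01
rsvd (3b) val=1 bits=0x1 at bit 1: 0x03
err (2b) val=0 bits=0x0 at bit 4: 0x03
prio (1b) val=1 bits=0x1 at bit 6: 0x43
opcode (1b) val=1 bits=0x1 at bit 7: 0xc3
word = 0xc3 → little-endian bytes:
  [0]=0xc3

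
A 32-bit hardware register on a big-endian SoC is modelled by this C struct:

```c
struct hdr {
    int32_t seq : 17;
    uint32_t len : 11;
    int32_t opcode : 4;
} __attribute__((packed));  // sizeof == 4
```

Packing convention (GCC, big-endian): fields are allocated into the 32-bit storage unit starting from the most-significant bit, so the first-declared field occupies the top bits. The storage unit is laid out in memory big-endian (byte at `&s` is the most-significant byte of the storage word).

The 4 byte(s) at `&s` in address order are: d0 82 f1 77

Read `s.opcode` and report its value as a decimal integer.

[0]=0xd0 [1]=0x82 [2]=0xf1 [3]=0x77 (big-endian) → word 0xd082f177
seq:17 @ bit 15 → (0xd082f177>>15)&0x1ffff = 0x1a105
len:11 @ bit 4 → (0xd082f177>>4)&0x7ff = 0x717
opcode:4 @ bit 0 → (0xd082f177>>0)&0xf = 0x7  ←
opcode signed 4b, MSB=0: value = 7

7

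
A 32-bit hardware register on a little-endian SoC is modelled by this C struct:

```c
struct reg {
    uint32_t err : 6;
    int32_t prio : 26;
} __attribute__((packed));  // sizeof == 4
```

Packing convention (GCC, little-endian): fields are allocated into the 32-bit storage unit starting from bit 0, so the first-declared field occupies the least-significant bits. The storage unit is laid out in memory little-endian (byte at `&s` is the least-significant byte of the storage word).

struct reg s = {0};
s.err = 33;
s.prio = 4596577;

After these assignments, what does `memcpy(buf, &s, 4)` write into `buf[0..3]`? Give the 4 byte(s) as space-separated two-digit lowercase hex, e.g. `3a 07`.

err (6b) val=33 bits=0x21 at bit 0: 0x00000021
prio (26b) val=4596577 bits=0x462361 at bit 6: 0x1188d861
word = 0x1188d861 → little-endian bytes:
  [0]=0x61  [1]=0xd8  [2]=0x88  [3]=0x11

61 d8 88 11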